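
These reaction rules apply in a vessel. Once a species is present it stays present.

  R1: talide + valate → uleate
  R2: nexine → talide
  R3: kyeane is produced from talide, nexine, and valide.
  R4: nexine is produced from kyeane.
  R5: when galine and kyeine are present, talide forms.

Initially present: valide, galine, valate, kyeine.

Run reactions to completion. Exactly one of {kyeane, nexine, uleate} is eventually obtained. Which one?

galine and kyeine present → talide forms (R5).
talide and valate present → uleate forms (R1).
kyeane would need talide, nexine, and valide (R3), but nexine never forms. nexine would need kyeane (R4), but kyeane never forms.

uleate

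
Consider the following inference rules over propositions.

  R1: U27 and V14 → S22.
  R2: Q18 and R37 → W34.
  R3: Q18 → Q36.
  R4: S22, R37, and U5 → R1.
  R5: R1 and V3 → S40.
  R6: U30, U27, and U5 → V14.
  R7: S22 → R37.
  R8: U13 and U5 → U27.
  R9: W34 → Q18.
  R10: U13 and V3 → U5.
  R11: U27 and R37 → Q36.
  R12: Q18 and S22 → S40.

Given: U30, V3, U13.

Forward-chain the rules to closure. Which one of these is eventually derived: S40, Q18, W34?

S40

From U13 and V3, R10 gives U5.
From U13 and U5, R8 gives U27.
U30, U27, and U5 hold, so V14 follows (R6).
U27 and V14 hold, so S22 follows (R1).
From S22, R7 gives R37.
S22, R37, and U5 hold, so R1 follows (R4).
R1 and V3 hold, so S40 follows (R5).
Q18 would need W34 (R9), but W34 is never established. W34 would need Q18 and R37 (R2), but Q18 is never established.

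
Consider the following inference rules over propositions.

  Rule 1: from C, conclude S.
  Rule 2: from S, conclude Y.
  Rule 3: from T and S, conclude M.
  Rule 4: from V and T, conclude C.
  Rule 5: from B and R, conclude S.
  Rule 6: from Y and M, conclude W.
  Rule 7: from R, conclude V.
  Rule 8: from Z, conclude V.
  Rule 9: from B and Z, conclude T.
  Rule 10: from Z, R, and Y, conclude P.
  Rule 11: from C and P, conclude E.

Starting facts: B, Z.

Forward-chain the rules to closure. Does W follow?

Yes

B and Z hold, so T follows (Rule 9).
From Z, Rule 8 gives V.
From V and T, Rule 4 gives C.
C holds, so S follows (Rule 1).
T and S hold, so M follows (Rule 3).
S holds, so Y follows (Rule 2).
Y and M hold, so W follows (Rule 6).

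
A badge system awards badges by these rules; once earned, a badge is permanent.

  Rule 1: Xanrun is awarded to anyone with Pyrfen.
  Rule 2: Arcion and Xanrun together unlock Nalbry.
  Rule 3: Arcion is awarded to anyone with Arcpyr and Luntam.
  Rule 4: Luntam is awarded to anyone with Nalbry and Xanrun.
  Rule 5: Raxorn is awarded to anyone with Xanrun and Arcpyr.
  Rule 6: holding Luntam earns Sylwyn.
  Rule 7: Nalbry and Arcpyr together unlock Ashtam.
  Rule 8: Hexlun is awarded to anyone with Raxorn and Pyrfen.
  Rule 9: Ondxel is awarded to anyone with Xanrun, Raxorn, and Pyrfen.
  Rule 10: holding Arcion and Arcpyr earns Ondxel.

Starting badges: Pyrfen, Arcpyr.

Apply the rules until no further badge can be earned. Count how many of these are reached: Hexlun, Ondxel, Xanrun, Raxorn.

4

With Pyrfen, Xanrun is earned (Rule 1).
With Xanrun and Arcpyr, Raxorn is earned (Rule 5).
With Xanrun, Raxorn, and Pyrfen, Ondxel is earned (Rule 9).
With Raxorn and Pyrfen, Hexlun is earned (Rule 8).
Hexlun: reached.
Ondxel: reached.
Xanrun: reached.
Raxorn: reached.
All 4 are reached.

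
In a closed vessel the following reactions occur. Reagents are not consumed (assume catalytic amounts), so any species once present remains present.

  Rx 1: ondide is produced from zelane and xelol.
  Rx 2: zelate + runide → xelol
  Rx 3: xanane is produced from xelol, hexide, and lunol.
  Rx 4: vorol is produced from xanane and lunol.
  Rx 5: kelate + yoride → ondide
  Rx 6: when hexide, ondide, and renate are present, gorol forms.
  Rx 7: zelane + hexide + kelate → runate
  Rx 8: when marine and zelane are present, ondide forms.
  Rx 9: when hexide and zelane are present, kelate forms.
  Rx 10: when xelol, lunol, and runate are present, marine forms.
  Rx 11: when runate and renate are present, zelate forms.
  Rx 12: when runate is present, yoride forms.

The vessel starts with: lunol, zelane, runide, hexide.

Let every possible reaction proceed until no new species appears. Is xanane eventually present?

No

xanane would need xelol, hexide, and lunol (Rx 3), but xelol never forms.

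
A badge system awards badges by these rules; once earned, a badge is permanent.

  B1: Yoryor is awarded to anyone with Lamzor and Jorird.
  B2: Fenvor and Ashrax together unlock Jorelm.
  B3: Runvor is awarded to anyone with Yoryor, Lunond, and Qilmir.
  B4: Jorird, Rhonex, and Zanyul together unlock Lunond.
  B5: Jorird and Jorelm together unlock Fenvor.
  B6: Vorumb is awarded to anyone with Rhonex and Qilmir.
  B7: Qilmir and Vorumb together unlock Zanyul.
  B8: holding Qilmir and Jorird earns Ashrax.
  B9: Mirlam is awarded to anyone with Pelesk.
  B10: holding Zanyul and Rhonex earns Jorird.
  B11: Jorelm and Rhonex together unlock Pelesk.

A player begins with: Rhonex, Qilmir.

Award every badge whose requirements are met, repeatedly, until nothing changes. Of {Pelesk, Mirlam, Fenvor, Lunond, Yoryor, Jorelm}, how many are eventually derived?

With Rhonex and Qilmir, Vorumb is earned (B6).
With Qilmir and Vorumb, Zanyul is earned (B7).
With Zanyul and Rhonex, Jorird is earned (B10).
With Jorird, Rhonex, and Zanyul, Lunond is earned (B4).
Pelesk would need Jorelm and Rhonex (B11), but Jorelm is never earned.
Mirlam would need Pelesk (B9), but Pelesk is never earned.
Fenvor would need Jorird and Jorelm (B5), but Jorelm is never earned.
Lunond: reached.
Yoryor would need Lamzor and Jorird (B1), but Lamzor is never earned.
Jorelm would need Fenvor and Ashrax (B2), but Fenvor is never earned.
Reached: Lunond — 1 of the 6.

1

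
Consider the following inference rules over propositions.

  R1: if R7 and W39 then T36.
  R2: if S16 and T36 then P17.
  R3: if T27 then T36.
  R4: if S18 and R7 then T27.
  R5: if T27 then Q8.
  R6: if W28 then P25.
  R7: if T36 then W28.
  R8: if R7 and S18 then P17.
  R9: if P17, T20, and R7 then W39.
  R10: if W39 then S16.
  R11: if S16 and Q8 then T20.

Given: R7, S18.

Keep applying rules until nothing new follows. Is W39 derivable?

No

W39 would need P17, T20, and R7 (R9), but T20 is never established.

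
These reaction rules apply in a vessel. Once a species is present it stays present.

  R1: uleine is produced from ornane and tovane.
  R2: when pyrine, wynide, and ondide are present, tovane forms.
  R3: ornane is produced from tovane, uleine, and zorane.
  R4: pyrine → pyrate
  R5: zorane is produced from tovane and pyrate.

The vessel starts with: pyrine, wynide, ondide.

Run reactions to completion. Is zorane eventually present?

Yes

pyrine, wynide, and ondide present → tovane forms (R2).
pyrine present → pyrate forms (R4).
tovane and pyrate present → zorane forms (R5).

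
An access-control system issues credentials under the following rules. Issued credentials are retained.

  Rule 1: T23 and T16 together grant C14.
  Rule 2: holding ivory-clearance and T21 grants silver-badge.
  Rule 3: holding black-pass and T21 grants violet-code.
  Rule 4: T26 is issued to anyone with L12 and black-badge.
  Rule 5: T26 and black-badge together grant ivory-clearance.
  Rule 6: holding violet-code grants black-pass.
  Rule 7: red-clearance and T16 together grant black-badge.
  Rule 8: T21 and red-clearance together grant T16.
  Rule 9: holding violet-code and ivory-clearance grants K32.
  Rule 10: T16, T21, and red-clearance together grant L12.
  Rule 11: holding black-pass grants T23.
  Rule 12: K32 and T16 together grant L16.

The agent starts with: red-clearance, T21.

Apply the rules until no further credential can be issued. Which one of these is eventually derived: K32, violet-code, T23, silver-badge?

silver-badge

Holding T21 and red-clearance grants T16 (Rule 8).
Holding T16, T21, and red-clearance grants L12 (Rule 10).
Holding red-clearance and T16 grants black-badge (Rule 7).
Holding L12 and black-badge grants T26 (Rule 4).
Holding T26 and black-badge grants ivory-clearance (Rule 5).
Holding ivory-clearance and T21 grants silver-badge (Rule 2).
K32 would need violet-code and ivory-clearance (Rule 9), but violet-code is never granted. T23 would need black-pass (Rule 11), but black-pass is never granted. violet-code would need black-pass and T21 (Rule 3), but black-pass is never granted.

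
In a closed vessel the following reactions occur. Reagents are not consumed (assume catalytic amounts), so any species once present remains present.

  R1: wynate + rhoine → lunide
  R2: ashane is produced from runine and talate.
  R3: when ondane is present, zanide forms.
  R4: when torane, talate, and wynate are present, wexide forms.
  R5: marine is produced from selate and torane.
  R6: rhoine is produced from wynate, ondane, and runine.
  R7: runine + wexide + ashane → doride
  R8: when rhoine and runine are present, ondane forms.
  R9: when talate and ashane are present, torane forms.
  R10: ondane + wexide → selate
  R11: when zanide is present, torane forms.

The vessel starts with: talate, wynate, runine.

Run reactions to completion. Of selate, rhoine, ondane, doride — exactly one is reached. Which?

runine and talate present → ashane forms (R2).
talate and ashane present → torane forms (R9).
torane, talate, and wynate present → wexide forms (R4).
runine, wexide, and ashane present → doride forms (R7).
rhoine would need wynate, ondane, and runine (R6), but ondane never forms. ondane would need rhoine and runine (R8), but rhoine never forms. selate would need ondane and wexide (R10), but ondane never forms.

doride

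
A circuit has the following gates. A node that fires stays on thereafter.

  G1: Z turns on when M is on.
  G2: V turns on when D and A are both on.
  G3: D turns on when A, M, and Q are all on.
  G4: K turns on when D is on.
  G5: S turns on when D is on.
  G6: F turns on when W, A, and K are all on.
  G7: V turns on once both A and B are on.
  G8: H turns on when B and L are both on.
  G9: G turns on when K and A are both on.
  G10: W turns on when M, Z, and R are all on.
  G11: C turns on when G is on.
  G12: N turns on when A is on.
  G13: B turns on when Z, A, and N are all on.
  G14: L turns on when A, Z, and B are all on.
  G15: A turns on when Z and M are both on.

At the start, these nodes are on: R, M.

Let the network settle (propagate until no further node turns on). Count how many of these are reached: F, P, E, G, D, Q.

F would need W, A, and K (G6), but K never turns on.
No rule produces P, and it is not given.
No rule produces E, and it is not given.
G would need K and A (G9), but K never turns on.
D would need A, M, and Q (G3), but Q never turns on.
No rule produces Q, and it is not given.
None of the 6 are reached.

0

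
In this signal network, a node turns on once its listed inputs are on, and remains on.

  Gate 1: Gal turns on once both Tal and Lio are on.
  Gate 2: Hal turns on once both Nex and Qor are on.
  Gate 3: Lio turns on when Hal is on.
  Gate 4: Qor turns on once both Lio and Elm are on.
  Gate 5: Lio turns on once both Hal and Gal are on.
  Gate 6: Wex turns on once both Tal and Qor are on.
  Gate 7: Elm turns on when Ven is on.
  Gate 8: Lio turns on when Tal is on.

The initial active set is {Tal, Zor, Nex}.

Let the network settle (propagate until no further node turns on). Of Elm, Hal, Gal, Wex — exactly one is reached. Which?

Gate 8: Tal on → Lio on.
Tal and Lio are on, so Gal turns on (Gate 1).
Wex would need Tal and Qor (Gate 6), but Qor never turns on. Hal would need Nex and Qor (Gate 2), but Qor never turns on. Elm would need Ven (Gate 7), but Ven never turns on.

Gal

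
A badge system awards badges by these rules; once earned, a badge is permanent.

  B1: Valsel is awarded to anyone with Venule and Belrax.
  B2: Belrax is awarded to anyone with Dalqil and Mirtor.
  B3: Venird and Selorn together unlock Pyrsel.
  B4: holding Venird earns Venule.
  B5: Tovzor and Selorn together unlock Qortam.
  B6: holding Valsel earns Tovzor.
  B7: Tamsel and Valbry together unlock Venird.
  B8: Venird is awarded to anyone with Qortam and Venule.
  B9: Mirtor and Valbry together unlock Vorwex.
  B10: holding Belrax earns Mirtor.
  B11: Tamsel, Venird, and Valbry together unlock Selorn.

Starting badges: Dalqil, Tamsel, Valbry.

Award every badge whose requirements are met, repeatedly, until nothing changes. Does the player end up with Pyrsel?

With Tamsel and Valbry, Venird is earned (B7).
With Tamsel, Venird, and Valbry, Selorn is earned (B11).
With Venird and Selorn, Pyrsel is earned (B3).

Yes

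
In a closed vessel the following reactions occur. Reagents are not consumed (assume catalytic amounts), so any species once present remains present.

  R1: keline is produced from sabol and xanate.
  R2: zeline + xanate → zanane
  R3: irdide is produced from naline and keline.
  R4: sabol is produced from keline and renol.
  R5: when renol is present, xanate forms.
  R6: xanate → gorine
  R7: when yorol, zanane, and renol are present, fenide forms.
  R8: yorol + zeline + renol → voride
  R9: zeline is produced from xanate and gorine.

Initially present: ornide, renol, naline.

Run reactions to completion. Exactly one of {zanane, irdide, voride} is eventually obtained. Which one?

zanane

renol present → xanate forms (R5).
xanate present → gorine forms (R6).
xanate and gorine present → zeline forms (R9).
zeline and xanate present → zanane forms (R2).
voride would need yorol, zeline, and renol (R8), but yorol never forms. irdide would need naline and keline (R3), but keline never forms.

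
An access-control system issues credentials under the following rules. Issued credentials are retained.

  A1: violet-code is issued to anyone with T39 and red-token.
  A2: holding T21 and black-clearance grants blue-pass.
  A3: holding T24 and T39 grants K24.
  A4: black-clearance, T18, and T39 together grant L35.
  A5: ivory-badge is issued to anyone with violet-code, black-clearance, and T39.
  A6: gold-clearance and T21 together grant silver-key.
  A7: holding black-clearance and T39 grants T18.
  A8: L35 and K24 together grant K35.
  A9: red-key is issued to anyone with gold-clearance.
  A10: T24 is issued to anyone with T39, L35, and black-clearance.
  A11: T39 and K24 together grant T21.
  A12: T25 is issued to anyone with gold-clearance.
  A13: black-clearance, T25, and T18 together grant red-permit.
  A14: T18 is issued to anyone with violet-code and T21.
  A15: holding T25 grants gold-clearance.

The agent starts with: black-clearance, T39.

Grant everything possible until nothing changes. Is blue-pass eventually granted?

Holding black-clearance and T39 grants T18 (A7).
Holding black-clearance, T18, and T39 grants L35 (A4).
Holding T39, L35, and black-clearance grants T24 (A10).
Holding T24 and T39 grants K24 (A3).
Holding T39 and K24 grants T21 (A11).
Holding T21 and black-clearance grants blue-pass (A2).

Yes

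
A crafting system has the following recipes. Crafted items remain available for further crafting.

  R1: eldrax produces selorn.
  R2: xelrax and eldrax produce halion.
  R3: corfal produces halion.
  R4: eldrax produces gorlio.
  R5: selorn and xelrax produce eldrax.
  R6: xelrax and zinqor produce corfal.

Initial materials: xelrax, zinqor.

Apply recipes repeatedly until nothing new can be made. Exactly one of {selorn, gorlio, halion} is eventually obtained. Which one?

xelrax and zinqor → corfal (R6).
Using R3, corfal makes halion.
selorn would need eldrax (R1), but eldrax is never obtained. gorlio would need eldrax (R4), but eldrax is never obtained.

halion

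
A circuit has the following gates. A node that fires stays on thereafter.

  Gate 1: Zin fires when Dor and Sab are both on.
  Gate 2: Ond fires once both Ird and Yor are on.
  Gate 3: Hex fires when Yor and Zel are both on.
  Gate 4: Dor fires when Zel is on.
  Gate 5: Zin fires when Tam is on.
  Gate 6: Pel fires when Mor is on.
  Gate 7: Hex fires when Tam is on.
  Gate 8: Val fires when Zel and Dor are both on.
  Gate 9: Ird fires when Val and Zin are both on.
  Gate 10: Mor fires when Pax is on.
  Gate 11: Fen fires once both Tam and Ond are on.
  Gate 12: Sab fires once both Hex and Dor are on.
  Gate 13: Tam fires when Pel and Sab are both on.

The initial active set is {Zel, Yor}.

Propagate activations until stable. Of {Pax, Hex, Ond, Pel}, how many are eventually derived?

2

Gate 3: Yor and Zel on → Hex on.
Gate 4: Zel on → Dor on.
Zel and Dor are on, so Val fires (Gate 8).
Gate 12: Hex and Dor on → Sab on.
Dor and Sab are on, so Zin fires (Gate 1).
Val and Zin are on, so Ird fires (Gate 9).
Ird and Yor are on, so Ond fires (Gate 2).
No rule produces Pax, and it is not given.
Hex: reached.
Ond: reached.
Pel would need Mor (Gate 6), but Mor never turns on.
Reached: Hex and Ond — 2 of the 4.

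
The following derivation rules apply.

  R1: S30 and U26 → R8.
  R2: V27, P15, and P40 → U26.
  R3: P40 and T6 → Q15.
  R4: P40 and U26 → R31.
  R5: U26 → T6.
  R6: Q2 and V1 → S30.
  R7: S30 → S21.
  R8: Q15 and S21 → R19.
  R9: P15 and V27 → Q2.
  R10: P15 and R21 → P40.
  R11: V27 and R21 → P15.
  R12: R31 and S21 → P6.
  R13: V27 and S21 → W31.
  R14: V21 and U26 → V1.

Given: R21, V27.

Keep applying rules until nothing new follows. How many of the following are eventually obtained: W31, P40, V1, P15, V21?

V27 and R21 hold, so P15 follows (R11).
From P15 and R21, R10 gives P40.
W31 would need V27 and S21 (R13), but S21 is never established.
P40: reached.
V1 would need V21 and U26 (R14), but V21 is never established.
P15: reached.
No rule produces V21, and it is not given.
Reached: P40 and P15 — 2 of the 5.

2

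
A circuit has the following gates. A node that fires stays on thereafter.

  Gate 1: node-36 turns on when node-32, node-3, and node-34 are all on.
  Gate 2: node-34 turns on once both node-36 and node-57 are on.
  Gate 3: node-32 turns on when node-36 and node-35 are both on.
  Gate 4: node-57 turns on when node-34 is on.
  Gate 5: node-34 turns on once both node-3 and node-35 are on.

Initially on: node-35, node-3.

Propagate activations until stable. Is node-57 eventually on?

Yes

Gate 5: node-3 and node-35 on → node-34 on.
node-34 is on, so node-57 turns on (Gate 4).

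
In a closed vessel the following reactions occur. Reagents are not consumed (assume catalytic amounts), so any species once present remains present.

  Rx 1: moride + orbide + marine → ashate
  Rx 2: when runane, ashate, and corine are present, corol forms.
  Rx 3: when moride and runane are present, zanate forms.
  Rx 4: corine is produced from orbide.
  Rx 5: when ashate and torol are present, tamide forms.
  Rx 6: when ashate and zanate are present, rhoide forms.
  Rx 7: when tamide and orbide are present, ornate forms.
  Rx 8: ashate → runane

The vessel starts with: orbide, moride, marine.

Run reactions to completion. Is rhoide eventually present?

moride, orbide, and marine present → ashate forms (Rx 1).
ashate present → runane forms (Rx 8).
moride and runane present → zanate forms (Rx 3).
ashate and zanate present → rhoide forms (Rx 6).

Yes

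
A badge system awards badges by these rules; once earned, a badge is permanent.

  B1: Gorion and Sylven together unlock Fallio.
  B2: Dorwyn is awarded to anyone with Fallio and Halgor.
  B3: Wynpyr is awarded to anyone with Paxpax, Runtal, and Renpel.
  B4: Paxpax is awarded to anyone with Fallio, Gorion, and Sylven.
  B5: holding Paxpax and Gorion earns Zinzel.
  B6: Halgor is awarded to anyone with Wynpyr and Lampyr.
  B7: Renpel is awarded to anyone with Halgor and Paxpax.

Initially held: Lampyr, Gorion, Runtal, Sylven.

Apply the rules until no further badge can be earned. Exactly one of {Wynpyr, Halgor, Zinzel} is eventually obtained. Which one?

With Gorion and Sylven, Fallio is earned (B1).
With Fallio, Gorion, and Sylven, Paxpax is earned (B4).
With Paxpax and Gorion, Zinzel is earned (B5).
Halgor would need Wynpyr and Lampyr (B6), but Wynpyr is never earned. Wynpyr would need Paxpax, Runtal, and Renpel (B3), but Renpel is never earned.

Zinzel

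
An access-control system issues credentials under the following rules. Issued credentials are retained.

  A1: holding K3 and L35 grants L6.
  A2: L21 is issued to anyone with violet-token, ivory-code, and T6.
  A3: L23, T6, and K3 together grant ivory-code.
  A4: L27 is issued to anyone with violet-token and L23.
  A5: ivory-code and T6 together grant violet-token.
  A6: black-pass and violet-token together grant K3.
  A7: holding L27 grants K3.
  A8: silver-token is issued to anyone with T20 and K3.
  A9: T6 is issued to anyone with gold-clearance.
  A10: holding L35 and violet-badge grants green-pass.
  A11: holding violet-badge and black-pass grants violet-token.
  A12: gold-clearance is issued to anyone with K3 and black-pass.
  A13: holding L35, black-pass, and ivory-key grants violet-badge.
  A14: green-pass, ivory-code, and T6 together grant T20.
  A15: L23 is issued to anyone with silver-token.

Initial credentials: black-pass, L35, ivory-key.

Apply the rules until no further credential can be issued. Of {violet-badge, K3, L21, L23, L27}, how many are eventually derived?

Holding L35, black-pass, and ivory-key grants violet-badge (A13).
Holding violet-badge and black-pass grants violet-token (A11).
Holding black-pass and violet-token grants K3 (A6).
violet-badge: reached.
K3: reached.
L21 would need violet-token, ivory-code, and T6 (A2), but ivory-code is never granted.
L23 would need silver-token (A15), but silver-token is never granted.
L27 would need violet-token and L23 (A4), but L23 is never granted.
Reached: violet-badge and K3 — 2 of the 5.

2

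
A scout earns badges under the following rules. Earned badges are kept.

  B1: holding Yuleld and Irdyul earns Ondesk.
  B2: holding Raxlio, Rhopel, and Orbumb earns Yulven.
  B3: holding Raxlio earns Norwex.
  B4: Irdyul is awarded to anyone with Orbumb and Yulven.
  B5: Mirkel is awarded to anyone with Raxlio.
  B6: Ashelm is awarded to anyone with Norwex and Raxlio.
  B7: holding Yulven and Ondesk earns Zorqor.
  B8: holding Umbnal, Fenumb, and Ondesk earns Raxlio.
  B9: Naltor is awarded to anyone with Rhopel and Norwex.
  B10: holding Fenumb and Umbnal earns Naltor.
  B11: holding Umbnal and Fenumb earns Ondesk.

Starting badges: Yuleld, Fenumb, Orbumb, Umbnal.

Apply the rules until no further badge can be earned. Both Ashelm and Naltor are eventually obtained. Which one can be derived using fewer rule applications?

Naltor: With Fenumb and Umbnal, Naltor is earned (B10). [1 rule application]
Ashelm: With Umbnal and Fenumb, Ondesk is earned (B11). With Umbnal, Fenumb, and Ondesk, Raxlio is earned (B8). With Raxlio, Norwex is earned (B3). With Norwex and Raxlio, Ashelm is earned (B6). [4 rule applications]
Naltor needs fewer.

Naltor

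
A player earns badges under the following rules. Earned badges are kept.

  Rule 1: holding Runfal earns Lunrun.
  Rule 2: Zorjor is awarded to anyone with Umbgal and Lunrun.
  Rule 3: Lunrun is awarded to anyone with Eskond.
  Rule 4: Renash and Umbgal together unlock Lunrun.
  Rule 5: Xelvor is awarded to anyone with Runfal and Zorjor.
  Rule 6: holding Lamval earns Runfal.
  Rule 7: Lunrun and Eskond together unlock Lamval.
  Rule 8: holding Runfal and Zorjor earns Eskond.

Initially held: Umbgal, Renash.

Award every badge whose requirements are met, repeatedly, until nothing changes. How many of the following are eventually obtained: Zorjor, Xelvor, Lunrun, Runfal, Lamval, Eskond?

With Renash and Umbgal, Lunrun is earned (Rule 4).
With Umbgal and Lunrun, Zorjor is earned (Rule 2).
Zorjor: reached.
Xelvor would need Runfal and Zorjor (Rule 5), but Runfal is never earned.
Lunrun: reached.
Runfal would need Lamval (Rule 6), but Lamval is never earned.
Lamval would need Lunrun and Eskond (Rule 7), but Eskond is never earned.
Eskond would need Runfal and Zorjor (Rule 8), but Runfal is never earned.
Reached: Zorjor and Lunrun — 2 of the 6.

2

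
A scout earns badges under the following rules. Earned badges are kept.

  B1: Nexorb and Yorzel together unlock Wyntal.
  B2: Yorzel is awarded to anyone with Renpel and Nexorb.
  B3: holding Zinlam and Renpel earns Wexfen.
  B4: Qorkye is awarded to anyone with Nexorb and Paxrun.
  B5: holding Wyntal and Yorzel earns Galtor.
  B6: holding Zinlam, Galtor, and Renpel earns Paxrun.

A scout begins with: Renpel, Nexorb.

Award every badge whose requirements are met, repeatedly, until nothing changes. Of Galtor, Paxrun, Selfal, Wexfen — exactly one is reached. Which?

Galtor

With Renpel and Nexorb, Yorzel is earned (B2).
With Nexorb and Yorzel, Wyntal is earned (B1).
With Wyntal and Yorzel, Galtor is earned (B5).
Paxrun would need Zinlam, Galtor, and Renpel (B6), but Zinlam is never earned. No rule produces Selfal, and it is not given. Wexfen would need Zinlam and Renpel (B3), but Zinlam is never earned.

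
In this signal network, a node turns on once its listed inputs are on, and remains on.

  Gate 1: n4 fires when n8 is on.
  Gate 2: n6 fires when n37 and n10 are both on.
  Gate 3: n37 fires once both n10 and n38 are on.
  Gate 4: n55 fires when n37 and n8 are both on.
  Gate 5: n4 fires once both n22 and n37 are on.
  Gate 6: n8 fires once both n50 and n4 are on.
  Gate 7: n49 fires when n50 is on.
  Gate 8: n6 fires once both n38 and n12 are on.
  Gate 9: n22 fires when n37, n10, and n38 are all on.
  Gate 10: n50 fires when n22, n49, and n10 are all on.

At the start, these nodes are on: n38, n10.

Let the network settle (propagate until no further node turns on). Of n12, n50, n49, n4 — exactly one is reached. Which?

n4

n10 and n38 are on, so n37 fires (Gate 3).
Gate 9: n37, n10, and n38 on → n22 on.
Gate 5: n22 and n37 on → n4 on.
n49 would need n50 (Gate 7), but n50 never turns on. n50 would need n22, n49, and n10 (Gate 10), but n49 never turns on. No rule produces n12, and it is not given.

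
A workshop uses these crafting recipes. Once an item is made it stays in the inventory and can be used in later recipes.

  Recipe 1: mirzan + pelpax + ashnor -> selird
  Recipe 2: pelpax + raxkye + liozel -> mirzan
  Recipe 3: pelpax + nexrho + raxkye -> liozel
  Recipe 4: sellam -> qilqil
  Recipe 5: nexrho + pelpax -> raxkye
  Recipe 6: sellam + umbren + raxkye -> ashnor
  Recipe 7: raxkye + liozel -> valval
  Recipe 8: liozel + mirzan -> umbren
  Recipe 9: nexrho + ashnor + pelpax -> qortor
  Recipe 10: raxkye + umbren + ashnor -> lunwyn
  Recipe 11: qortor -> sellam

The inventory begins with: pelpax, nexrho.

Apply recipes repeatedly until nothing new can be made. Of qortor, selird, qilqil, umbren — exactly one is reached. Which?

nexrho + pelpax -> raxkye (Recipe 5).
pelpax + nexrho + raxkye -> liozel (Recipe 3).
Using Recipe 2, pelpax, raxkye, and liozel make mirzan.
Using Recipe 8, liozel and mirzan make umbren.
qortor would need nexrho, ashnor, and pelpax (Recipe 9), but ashnor is never obtained. qilqil would need sellam (Recipe 4), but sellam is never obtained. selird would need mirzan, pelpax, and ashnor (Recipe 1), but ashnor is never obtained.

umbren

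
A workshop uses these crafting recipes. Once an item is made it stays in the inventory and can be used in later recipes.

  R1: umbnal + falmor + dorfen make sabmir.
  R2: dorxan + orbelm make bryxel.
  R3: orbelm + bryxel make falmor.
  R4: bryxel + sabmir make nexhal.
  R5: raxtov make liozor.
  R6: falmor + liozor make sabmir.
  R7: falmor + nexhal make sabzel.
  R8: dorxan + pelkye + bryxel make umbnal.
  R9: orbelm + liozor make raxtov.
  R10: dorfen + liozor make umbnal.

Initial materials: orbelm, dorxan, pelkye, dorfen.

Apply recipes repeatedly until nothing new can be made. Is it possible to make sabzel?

Using R2, dorxan and orbelm make bryxel.
dorxan + pelkye + bryxel → umbnal (R8).
Using R3, orbelm and bryxel make falmor.
umbnal + falmor + dorfen → sabmir (R1).
Using R4, bryxel and sabmir make nexhal.
falmor + nexhal → sabzel (R7).

Yes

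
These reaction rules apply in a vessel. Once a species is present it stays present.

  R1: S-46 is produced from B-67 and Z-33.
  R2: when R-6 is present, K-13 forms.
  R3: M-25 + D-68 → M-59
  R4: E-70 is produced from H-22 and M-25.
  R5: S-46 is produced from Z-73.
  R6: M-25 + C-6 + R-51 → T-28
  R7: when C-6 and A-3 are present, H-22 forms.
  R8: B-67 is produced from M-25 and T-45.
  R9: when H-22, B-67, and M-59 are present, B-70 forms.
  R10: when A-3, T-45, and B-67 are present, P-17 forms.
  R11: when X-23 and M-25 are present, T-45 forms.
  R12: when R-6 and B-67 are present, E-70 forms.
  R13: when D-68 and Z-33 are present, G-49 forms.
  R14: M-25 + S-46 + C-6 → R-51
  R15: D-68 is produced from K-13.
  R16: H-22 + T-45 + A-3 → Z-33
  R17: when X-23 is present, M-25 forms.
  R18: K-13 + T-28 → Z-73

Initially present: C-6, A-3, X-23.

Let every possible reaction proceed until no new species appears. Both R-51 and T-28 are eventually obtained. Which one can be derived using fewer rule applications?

R-51

R-51: C-6 and A-3 present → H-22 forms (R7). X-23 present → M-25 forms (R17). X-23 and M-25 present → T-45 forms (R11). H-22, T-45, and A-3 present → Z-33 forms (R16). M-25 and T-45 present → B-67 forms (R8). B-67 and Z-33 present → S-46 forms (R1). M-25, S-46, and C-6 present → R-51 forms (R14). [7 rule applications]
T-28: C-6 and A-3 present → H-22 forms (R7). X-23 present → M-25 forms (R17). X-23 and M-25 present → T-45 forms (R11). H-22, T-45, and A-3 present → Z-33 forms (R16). M-25 and T-45 present → B-67 forms (R8). B-67 and Z-33 present → S-46 forms (R1). M-25, S-46, and C-6 present → R-51 forms (R14). M-25, C-6, and R-51 present → T-28 forms (R6). [8 rule applications]
R-51 needs fewer.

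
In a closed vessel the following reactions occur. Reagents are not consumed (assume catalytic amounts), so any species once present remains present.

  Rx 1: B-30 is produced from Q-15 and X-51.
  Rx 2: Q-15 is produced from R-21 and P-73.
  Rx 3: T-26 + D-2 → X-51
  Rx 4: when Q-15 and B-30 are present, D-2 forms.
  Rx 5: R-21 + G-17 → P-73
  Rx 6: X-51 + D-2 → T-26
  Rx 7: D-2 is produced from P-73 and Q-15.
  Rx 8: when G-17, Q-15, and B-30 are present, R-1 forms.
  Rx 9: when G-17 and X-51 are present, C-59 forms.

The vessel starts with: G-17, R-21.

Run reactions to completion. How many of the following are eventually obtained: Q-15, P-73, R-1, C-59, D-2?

R-21 and G-17 present → P-73 forms (Rx 5).
R-21 and P-73 present → Q-15 forms (Rx 2).
P-73 and Q-15 present → D-2 forms (Rx 7).
Q-15: reached.
P-73: reached.
R-1 would need G-17, Q-15, and B-30 (Rx 8), but B-30 never forms.
C-59 would need G-17 and X-51 (Rx 9), but X-51 never forms.
D-2: reached.
Reached: Q-15, P-73, and D-2 — 3 of the 5.

3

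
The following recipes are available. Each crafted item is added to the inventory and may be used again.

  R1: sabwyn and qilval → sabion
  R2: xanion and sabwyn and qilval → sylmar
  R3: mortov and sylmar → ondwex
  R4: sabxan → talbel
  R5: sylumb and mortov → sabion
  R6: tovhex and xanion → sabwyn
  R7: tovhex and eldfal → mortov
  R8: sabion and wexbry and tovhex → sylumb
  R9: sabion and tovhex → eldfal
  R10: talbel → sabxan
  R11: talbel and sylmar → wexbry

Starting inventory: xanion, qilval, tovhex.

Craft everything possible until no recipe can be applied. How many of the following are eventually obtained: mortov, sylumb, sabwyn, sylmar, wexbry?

Using R6, tovhex and xanion make sabwyn.
xanion and sabwyn and qilval → sylmar (R2).
sabwyn and qilval → sabion (R1).
sabion and tovhex → eldfal (R9).
Using R7, tovhex and eldfal make mortov.
mortov: reached.
sylumb would need sabion, wexbry, and tovhex (R8), but wexbry is never obtained.
sabwyn: reached.
sylmar: reached.
wexbry would need talbel and sylmar (R11), but talbel is never obtained.
Reached: mortov, sabwyn, and sylmar — 3 of the 5.

3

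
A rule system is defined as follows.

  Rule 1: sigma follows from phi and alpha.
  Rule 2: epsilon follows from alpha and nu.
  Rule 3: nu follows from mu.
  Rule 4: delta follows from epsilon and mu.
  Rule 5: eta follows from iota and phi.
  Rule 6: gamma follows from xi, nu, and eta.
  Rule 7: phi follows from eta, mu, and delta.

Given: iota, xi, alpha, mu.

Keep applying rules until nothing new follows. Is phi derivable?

phi would need eta, mu, and delta (Rule 7), but eta is never established.

No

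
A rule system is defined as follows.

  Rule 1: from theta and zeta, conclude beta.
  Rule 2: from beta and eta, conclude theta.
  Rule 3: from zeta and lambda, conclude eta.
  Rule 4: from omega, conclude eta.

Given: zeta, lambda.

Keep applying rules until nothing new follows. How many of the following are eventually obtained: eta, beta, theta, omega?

1

From zeta and lambda, Rule 3 gives eta.
eta: reached.
beta would need theta and zeta (Rule 1), but theta is never established.
theta would need beta and eta (Rule 2), but beta is never established.
No rule produces omega, and it is not given.
Reached: eta — 1 of the 4.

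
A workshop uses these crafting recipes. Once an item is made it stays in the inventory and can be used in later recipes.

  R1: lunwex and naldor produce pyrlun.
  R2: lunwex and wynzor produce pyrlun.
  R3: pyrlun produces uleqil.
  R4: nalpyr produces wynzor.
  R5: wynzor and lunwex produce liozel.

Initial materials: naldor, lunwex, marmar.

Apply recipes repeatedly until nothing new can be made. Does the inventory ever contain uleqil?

lunwex and naldor → pyrlun (R1).
pyrlun → uleqil (R3).

Yes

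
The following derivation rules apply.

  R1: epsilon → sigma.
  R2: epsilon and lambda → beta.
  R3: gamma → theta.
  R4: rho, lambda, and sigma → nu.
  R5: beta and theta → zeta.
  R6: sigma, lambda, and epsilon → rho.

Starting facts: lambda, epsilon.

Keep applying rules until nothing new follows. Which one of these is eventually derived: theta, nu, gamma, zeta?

nu

From epsilon, R1 gives sigma.
sigma, lambda, and epsilon hold, so rho follows (R6).
rho, lambda, and sigma hold, so nu follows (R4).
No rule produces gamma, and it is not given. zeta would need beta and theta (R5), but theta is never established. theta would need gamma (R3), but gamma is never established.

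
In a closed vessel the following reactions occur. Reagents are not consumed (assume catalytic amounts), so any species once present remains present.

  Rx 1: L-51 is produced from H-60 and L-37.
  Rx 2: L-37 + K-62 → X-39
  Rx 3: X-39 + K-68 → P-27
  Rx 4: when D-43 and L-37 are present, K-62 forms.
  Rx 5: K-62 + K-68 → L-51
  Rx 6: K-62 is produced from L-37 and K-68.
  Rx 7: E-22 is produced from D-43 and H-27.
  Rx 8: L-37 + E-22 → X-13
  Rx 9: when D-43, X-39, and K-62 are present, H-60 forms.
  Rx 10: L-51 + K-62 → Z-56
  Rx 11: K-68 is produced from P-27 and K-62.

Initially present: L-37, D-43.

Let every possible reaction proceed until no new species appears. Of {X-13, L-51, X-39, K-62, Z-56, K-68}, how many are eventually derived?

D-43 and L-37 present → K-62 forms (Rx 4).
L-37 and K-62 present → X-39 forms (Rx 2).
D-43, X-39, and K-62 present → H-60 forms (Rx 9).
H-60 and L-37 present → L-51 forms (Rx 1).
L-51 and K-62 present → Z-56 forms (Rx 10).
X-13 would need L-37 and E-22 (Rx 8), but E-22 never forms.
L-51: reached.
X-39: reached.
K-62: reached.
Z-56: reached.
K-68 would need P-27 and K-62 (Rx 11), but P-27 never forms.
Reached: L-51, X-39, K-62, and Z-56 — 4 of the 6.

4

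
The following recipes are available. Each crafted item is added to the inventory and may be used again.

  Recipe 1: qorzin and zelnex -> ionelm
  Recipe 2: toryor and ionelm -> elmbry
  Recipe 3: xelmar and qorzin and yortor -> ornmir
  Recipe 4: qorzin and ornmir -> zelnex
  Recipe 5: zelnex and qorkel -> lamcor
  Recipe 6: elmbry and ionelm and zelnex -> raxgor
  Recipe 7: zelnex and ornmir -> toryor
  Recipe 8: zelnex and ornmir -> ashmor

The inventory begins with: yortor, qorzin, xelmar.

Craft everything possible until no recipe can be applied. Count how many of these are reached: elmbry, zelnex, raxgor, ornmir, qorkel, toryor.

5

xelmar and qorzin and yortor -> ornmir (Recipe 3).
Using Recipe 4, qorzin and ornmir make zelnex.
Using Recipe 7, zelnex and ornmir make toryor.
qorzin and zelnex -> ionelm (Recipe 1).
toryor and ionelm -> elmbry (Recipe 2).
elmbry and ionelm and zelnex -> raxgor (Recipe 6).
elmbry: reached.
zelnex: reached.
raxgor: reached.
ornmir: reached.
No rule produces qorkel, and it is not given.
toryor: reached.
Reached: elmbry, zelnex, raxgor, ornmir, and toryor — 5 of the 6.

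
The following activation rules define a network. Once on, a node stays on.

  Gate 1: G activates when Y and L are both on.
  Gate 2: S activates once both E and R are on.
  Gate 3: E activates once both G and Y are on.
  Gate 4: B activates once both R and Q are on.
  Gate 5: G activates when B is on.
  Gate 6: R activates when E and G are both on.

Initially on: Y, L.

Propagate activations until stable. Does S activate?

Y and L are on, so G activates (Gate 1).
G and Y are on, so E activates (Gate 3).
Gate 6: E and G on → R on.
Gate 2: E and R on → S on.

Yes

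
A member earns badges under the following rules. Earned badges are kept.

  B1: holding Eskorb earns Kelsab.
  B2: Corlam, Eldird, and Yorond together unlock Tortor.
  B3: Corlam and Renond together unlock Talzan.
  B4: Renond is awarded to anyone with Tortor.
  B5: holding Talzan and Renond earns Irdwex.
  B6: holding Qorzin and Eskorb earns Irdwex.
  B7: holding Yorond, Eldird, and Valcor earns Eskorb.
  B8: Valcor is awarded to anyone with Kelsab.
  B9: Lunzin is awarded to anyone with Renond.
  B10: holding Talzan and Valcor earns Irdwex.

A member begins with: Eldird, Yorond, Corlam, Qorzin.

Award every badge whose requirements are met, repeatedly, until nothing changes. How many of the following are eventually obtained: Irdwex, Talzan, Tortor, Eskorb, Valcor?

With Corlam, Eldird, and Yorond, Tortor is earned (B2).
With Tortor, Renond is earned (B4).
With Corlam and Renond, Talzan is earned (B3).
With Talzan and Renond, Irdwex is earned (B5).
Irdwex: reached.
Talzan: reached.
Tortor: reached.
Eskorb would need Yorond, Eldird, and Valcor (B7), but Valcor is never earned.
Valcor would need Kelsab (B8), but Kelsab is never earned.
Reached: Irdwex, Talzan, and Tortor — 3 of the 5.

3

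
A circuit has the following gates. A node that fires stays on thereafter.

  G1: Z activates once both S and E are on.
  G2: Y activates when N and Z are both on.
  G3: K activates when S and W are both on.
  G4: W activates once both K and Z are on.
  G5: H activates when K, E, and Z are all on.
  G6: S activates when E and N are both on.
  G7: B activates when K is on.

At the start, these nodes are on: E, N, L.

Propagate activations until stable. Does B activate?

B would need K (G7), but K never turns on.

No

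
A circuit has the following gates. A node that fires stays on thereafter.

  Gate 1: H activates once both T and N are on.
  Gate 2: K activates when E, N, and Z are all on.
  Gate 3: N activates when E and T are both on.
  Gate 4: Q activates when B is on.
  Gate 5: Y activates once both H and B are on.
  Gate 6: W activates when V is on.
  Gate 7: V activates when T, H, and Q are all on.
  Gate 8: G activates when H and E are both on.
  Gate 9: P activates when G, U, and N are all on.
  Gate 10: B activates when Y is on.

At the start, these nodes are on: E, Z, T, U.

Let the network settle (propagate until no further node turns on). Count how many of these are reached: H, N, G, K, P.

E and T are on, so N activates (Gate 3).
Gate 2: E, N, and Z on → K on.
T and N are on, so H activates (Gate 1).
Gate 8: H and E on → G on.
G, U, and N are on, so P activates (Gate 9).
H: reached.
N: reached.
G: reached.
K: reached.
P: reached.
All 5 are reached.

5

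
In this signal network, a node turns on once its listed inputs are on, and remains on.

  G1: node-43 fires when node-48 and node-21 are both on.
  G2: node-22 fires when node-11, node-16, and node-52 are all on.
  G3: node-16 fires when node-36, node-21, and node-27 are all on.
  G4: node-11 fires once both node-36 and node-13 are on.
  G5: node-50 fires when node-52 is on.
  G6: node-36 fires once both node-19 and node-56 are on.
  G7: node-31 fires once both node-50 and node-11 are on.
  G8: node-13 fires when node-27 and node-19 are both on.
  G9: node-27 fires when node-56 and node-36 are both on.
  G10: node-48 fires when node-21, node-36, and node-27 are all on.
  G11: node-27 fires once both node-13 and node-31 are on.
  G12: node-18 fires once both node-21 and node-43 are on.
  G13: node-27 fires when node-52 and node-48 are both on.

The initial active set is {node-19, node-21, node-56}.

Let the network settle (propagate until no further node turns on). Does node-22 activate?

node-22 would need node-11, node-16, and node-52 (G2), but node-52 never turns on.

No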